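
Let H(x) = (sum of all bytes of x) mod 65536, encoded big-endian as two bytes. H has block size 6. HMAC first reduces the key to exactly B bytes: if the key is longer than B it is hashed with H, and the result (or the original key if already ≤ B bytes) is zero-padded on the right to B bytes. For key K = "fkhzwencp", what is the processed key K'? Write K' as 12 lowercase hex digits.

|K| = 9 > B = 6, so first hash the key.
H(K): sum = 102+107+104+122+119+101+110+99+112 = 976 → 03 d0.
Zero-pad H(K) = 03 d0 to 6 bytes: K' = 03 d0 00 00 00 00.

03d000000000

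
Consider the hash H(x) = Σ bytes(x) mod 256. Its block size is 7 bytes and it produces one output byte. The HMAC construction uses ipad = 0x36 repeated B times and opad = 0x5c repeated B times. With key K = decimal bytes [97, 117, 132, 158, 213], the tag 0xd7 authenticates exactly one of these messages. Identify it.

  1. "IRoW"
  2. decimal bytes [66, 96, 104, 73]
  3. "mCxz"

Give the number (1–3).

2

Key decimal bytes [97, 117, 132, 158, 213] = 61 75 84 9e d5 is 5 bytes ≤ B = 7; zero-pad to 7 bytes: K' = 61 75 84 9e d5 00 00.
K' ⊕ ipad = 57 43 b2 a8 e3 36 36; K' ⊕ opad = 3d 29 d8 c2 89 5c 5c.
m1: inner = H(57 43 b2 a8 e3 36 36 49 52 6f 57) = a4; tag = H(3d 29 d8 c2 89 5c 5c a4) = e5
m2: inner = H(57 43 b2 a8 e3 36 36 42 60 68 49) = 96; tag = H(3d 29 d8 c2 89 5c 5c 96) = d7 ← matches
m3: inner = H(57 43 b2 a8 e3 36 36 6d 43 78 7a) = e5; tag = H(3d 29 d8 c2 89 5c 5c e5) = 26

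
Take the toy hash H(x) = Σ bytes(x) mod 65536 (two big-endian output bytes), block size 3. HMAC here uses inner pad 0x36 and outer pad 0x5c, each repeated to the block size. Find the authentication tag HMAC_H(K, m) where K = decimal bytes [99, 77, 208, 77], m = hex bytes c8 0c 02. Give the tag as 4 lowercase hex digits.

018a

Key decimal bytes [99, 77, 208, 77] = 63 4d d0 4d is 4 bytes > B = 3, so hash it first: H(key) = 01 cd, then zero-pad to 3 bytes: K' = 01 cd 00.
K' ⊕ ipad = 37 fb 36.  K' ⊕ opad = 5d 91 5c.
Inner input = (K'⊕ipad) ∥ m = 37 fb 36 ∥ c8 0c 02.
Inner hash: sum = 55+251+54+200+12+2 = 574 → 02 3e.
Outer input = (K'⊕opad) ∥ inner = 5d 91 5c ∥ 02 3e.
Outer hash (tag): sum = 93+145+92+2+62 = 394 → 01 8a.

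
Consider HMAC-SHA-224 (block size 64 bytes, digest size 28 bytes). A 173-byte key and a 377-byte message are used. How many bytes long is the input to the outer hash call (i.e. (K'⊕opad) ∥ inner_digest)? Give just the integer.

92

Key is 173 > 64 bytes, so it is hashed to 28 bytes then zero-padded to 64: |K'| = 64.
Outer input = (K'⊕opad) ∥ H(inner) → 64 + 28 = 92 bytes.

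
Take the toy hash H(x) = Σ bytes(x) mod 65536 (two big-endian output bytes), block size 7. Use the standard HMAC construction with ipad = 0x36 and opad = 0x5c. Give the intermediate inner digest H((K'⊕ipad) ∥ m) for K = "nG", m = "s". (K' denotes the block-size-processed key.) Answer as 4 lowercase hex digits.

Key "nG" = 6e 47 is 2 bytes ≤ B = 7; zero-pad to 7 bytes: K' = 6e 47 00 00 00 00 00.
K' ⊕ ipad = 58 71 36 36 36 36 36.
Inner input = 58 71 36 36 36 36 36 ∥ 73.
Inner hash: sum = 88+113+54+54+54+54+54+115 = 586 → 02 4a.

024a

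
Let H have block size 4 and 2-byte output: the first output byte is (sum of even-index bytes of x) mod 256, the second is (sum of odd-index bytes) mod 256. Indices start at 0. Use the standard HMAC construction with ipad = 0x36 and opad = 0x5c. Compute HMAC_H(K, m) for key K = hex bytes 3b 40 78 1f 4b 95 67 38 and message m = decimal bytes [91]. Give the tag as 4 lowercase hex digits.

791c

Key hex bytes 3b 40 78 1f 4b 95 67 38 is 8 bytes > B = 4, so hash it first: H(key) = 65 2c, then zero-pad to 4 bytes: K' = 65 2c 00 00.
K' ⊕ ipad = 53 1a 36 36.  K' ⊕ opad = 39 70 5c 5c.
Inner input = (K'⊕ipad) ∥ m = 53 1a 36 36 ∥ 5b.
Inner hash: even-index sum = 228 mod 256 = 228; odd-index sum = 80 mod 256 = 80 → e4 50.
Outer input = (K'⊕opad) ∥ inner = 39 70 5c 5c ∥ e4 50.
Outer hash (tag): even-index sum = 377 mod 256 = 121; odd-index sum = 284 mod 256 = 28 → 79 1c.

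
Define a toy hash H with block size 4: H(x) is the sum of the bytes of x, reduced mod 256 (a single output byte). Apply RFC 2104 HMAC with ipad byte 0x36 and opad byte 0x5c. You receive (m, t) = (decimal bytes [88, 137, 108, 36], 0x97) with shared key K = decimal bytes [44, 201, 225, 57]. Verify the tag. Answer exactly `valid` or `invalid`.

valid

Key decimal bytes [44, 201, 225, 57] = 2c c9 e1 39 is exactly B = 4 bytes: K' = 2c c9 e1 39.
K' ⊕ ipad = 1a ff d7 0f; K' ⊕ opad = 70 95 bd 65.
Inner hash: sum = 26+255+215+15+88+137+108+36 = 880; mod 256 = 112 → 70.
Outer hash (recomputed tag): sum = 112+149+189+101+112 = 663; mod 256 = 151 → 97.
Recomputed tag = 97; claimed = 97 → match.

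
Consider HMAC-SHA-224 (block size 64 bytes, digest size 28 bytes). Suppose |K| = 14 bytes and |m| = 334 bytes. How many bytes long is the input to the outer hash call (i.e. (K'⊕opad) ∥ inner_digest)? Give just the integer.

92

Key is 14 ≤ 64 bytes, zero-padded: |K'| = 64.
Outer input = (K'⊕opad) ∥ H(inner) → 64 + 28 = 92 bytes.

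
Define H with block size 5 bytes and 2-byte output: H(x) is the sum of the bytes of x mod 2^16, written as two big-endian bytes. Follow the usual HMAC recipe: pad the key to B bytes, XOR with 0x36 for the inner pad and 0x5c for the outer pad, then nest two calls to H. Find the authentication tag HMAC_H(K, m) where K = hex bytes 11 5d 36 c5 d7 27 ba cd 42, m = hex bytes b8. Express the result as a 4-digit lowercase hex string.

026b

Key hex bytes 11 5d 36 c5 d7 27 ba cd 42 is 9 bytes > B = 5, so hash it first: H(key) = 04 30, then zero-pad to 5 bytes: K' = 04 30 00 00 00.
K' ⊕ ipad = 32 06 36 36 36.  K' ⊕ opad = 58 6c 5c 5c 5c.
Inner input = (K'⊕ipad) ∥ m = 32 06 36 36 36 ∥ b8.
Inner hash: sum = 50+6+54+54+54+184 = 402 → 01 92.
Outer input = (K'⊕opad) ∥ inner = 58 6c 5c 5c 5c ∥ 01 92.
Outer hash (tag): sum = 88+108+92+92+92+1+146 = 619 → 02 6b.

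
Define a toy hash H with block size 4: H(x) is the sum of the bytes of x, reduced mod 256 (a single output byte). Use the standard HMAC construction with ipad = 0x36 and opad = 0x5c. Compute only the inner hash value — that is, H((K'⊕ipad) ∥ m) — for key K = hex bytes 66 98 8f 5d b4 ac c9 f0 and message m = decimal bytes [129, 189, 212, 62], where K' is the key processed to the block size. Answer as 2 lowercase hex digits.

27

Key hex bytes 66 98 8f 5d b4 ac c9 f0 is 8 bytes > B = 4, so hash it first: H(key) = 03, then zero-pad to 4 bytes: K' = 03 00 00 00.
K' ⊕ ipad = 35 36 36 36.
Inner input = 35 36 36 36 ∥ 81 bd d4 3e.
Inner hash: sum = 53+54+54+54+129+189+212+62 = 807; mod 256 = 39 → 27.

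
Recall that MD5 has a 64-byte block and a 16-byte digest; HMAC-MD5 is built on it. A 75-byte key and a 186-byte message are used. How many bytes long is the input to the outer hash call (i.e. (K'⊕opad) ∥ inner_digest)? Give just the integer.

Key is 75 > 64 bytes, so it is hashed to 16 bytes then zero-padded to 64: |K'| = 64.
Outer input = (K'⊕opad) ∥ H(inner) → 64 + 16 = 80 bytes.

80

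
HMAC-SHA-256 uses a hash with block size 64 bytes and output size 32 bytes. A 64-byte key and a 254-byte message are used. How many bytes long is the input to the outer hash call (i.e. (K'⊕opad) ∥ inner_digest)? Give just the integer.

Key is 64 ≤ 64 bytes, zero-padded: |K'| = 64.
Outer input = (K'⊕opad) ∥ H(inner) → 64 + 32 = 96 bytes.

96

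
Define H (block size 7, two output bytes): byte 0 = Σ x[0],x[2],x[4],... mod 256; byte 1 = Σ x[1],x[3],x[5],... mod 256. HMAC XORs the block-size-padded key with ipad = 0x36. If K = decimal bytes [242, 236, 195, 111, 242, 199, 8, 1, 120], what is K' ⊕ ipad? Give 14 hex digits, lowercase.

Key decimal bytes [242, 236, 195, 111, 242, 199, 8, 1, 120] = f2 ec c3 6f f2 c7 08 01 78 is 9 bytes > B = 7, so hash it first: H(key) = 27 23, then zero-pad to 7 bytes: K' = 27 23 00 00 00 00 00.
XOR each byte with 0x36: 27⊕36=11, 23⊕36=15, 00⊕36=36, 00⊕36=36, 00⊕36=36, 00⊕36=36, 00⊕36=36.

11153636363636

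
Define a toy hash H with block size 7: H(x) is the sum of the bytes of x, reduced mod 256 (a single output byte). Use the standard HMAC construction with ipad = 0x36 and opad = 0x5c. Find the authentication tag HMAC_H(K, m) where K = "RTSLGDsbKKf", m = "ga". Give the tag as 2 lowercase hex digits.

Key "RTSLGDsbKKf" = 52 54 53 4c 47 44 73 62 4b 4b 66 is 11 bytes > B = 7, so hash it first: H(key) = a1, then zero-pad to 7 bytes: K' = a1 00 00 00 00 00 00.
K' ⊕ ipad = 97 36 36 36 36 36 36.  K' ⊕ opad = fd 5c 5c 5c 5c 5c 5c.
Inner input = (K'⊕ipad) ∥ m = 97 36 36 36 36 36 36 ∥ 67 61.
Inner hash: sum = 151+54+54+54+54+54+54+103+97 = 675; mod 256 = 163 → a3.
Outer input = (K'⊕opad) ∥ inner = fd 5c 5c 5c 5c 5c 5c ∥ a3.
Outer hash (tag): sum = 253+92+92+92+92+92+92+163 = 968; mod 256 = 200 → c8.

c8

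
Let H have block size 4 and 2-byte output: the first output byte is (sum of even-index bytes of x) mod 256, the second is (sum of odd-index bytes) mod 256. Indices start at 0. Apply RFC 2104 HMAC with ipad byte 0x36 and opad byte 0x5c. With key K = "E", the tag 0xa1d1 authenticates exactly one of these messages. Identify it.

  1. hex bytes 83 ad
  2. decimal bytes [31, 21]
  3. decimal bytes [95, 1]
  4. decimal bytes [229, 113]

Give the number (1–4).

Key "E" = 45 is 1 byte ≤ B = 4; zero-pad to 4 bytes: K' = 45 00 00 00.
K' ⊕ ipad = 73 36 36 36; K' ⊕ opad = 19 5c 5c 5c.
m1: inner = H(73 36 36 36 83 ad) = 2c 19; tag = H(19 5c 5c 5c 2c 19) = a1d1 ← matches
m2: inner = H(73 36 36 36 1f 15) = c8 81; tag = H(19 5c 5c 5c c8 81) = 3d39
m3: inner = H(73 36 36 36 5f 01) = 08 6d; tag = H(19 5c 5c 5c 08 6d) = 7d25
m4: inner = H(73 36 36 36 e5 71) = 8e dd; tag = H(19 5c 5c 5c 8e dd) = 0395

1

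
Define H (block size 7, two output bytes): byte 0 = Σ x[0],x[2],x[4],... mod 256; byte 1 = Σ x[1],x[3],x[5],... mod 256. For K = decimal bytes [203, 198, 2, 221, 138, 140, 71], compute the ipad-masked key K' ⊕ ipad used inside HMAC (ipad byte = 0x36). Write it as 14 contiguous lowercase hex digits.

Key decimal bytes [203, 198, 2, 221, 138, 140, 71] = cb c6 02 dd 8a 8c 47 is exactly B = 7 bytes: K' = cb c6 02 dd 8a 8c 47.
XOR each byte with 0x36: cb⊕36=fd, c6⊕36=f0, 02⊕36=34, dd⊕36=eb, 8a⊕36=bc, 8c⊕36=ba, 47⊕36=71.

fdf034ebbcba71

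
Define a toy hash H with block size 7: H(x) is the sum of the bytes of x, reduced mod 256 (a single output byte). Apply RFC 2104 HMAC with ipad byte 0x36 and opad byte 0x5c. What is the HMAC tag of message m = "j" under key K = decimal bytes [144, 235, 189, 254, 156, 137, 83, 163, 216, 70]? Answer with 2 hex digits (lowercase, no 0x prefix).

Key decimal bytes [144, 235, 189, 254, 156, 137, 83, 163, 216, 70] = 90 eb bd fe 9c 89 53 a3 d8 46 is 10 bytes > B = 7, so hash it first: H(key) = 6f, then zero-pad to 7 bytes: K' = 6f 00 00 00 00 00 00.
K' ⊕ ipad = 59 36 36 36 36 36 36.  K' ⊕ opad = 33 5c 5c 5c 5c 5c 5c.
Inner input = (K'⊕ipad) ∥ m = 59 36 36 36 36 36 36 ∥ 6a.
Inner hash: sum = 89+54+54+54+54+54+54+106 = 519; mod 256 = 7 → 07.
Outer input = (K'⊕opad) ∥ inner = 33 5c 5c 5c 5c 5c 5c ∥ 07.
Outer hash (tag): sum = 51+92+92+92+92+92+92+7 = 610; mod 256 = 98 → 62.

62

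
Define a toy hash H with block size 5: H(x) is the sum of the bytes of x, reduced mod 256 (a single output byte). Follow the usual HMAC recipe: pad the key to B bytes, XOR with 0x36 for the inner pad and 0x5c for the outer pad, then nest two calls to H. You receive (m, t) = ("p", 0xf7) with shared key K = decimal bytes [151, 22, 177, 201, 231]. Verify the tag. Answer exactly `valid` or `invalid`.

invalid

Key decimal bytes [151, 22, 177, 201, 231] = 97 16 b1 c9 e7 is exactly B = 5 bytes: K' = 97 16 b1 c9 e7.
K' ⊕ ipad = a1 20 87 ff d1; K' ⊕ opad = cb 4a ed 95 bb.
Inner hash: sum = 161+32+135+255+209+112 = 904; mod 256 = 136 → 88.
Outer hash (recomputed tag): sum = 203+74+237+149+187+136 = 986; mod 256 = 218 → da.
Recomputed tag = da; claimed = f7 → mismatch.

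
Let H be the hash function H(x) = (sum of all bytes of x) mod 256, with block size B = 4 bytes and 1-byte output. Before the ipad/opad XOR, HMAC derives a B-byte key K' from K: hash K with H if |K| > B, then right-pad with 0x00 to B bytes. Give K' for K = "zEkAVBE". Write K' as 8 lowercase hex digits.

48000000

|K| = 7 > B = 4, so first hash the key.
H(K): sum = 122+69+107+65+86+66+69 = 584; mod 256 = 72 → 48.
Zero-pad H(K) = 48 to 4 bytes: K' = 48 00 00 00.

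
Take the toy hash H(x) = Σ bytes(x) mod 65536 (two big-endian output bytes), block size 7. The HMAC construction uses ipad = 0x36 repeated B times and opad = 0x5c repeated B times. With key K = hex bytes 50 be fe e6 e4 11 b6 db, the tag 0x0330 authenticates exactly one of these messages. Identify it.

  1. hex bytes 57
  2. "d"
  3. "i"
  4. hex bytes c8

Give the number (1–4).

1

Key hex bytes 50 be fe e6 e4 11 b6 db is 8 bytes > B = 7, so hash it first: H(key) = 05 78, then zero-pad to 7 bytes: K' = 05 78 00 00 00 00 00.
K' ⊕ ipad = 33 4e 36 36 36 36 36; K' ⊕ opad = 59 24 5c 5c 5c 5c 5c.
m1: inner = H(33 4e 36 36 36 36 36 57) = 01 e6; tag = H(59 24 5c 5c 5c 5c 5c 01 e6) = 0330 ← matches
m2: inner = H(33 4e 36 36 36 36 36 64) = 01 f3; tag = H(59 24 5c 5c 5c 5c 5c 01 f3) = 033d
m3: inner = H(33 4e 36 36 36 36 36 69) = 01 f8; tag = H(59 24 5c 5c 5c 5c 5c 01 f8) = 0342
m4: inner = H(33 4e 36 36 36 36 36 c8) = 02 57; tag = H(59 24 5c 5c 5c 5c 5c 02 57) = 02a2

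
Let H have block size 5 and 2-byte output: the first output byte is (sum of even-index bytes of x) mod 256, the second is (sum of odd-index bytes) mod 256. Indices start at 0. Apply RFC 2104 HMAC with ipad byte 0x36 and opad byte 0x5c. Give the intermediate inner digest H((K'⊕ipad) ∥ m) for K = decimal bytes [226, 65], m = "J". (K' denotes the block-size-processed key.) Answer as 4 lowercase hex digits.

40f7

Key decimal bytes [226, 65] = e2 41 is 2 bytes ≤ B = 5; zero-pad to 5 bytes: K' = e2 41 00 00 00.
K' ⊕ ipad = d4 77 36 36 36.
Inner input = d4 77 36 36 36 ∥ 4a.
Inner hash: even-index sum = 320 mod 256 = 64; odd-index sum = 247 mod 256 = 247 → 40 f7.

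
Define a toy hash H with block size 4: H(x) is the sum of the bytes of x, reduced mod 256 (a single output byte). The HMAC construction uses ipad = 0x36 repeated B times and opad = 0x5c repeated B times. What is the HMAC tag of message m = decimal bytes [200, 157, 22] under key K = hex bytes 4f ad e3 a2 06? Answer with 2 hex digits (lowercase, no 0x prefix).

Key hex bytes 4f ad e3 a2 06 is 5 bytes > B = 4, so hash it first: H(key) = 87, then zero-pad to 4 bytes: K' = 87 00 00 00.
K' ⊕ ipad = b1 36 36 36.  K' ⊕ opad = db 5c 5c 5c.
Inner input = (K'⊕ipad) ∥ m = b1 36 36 36 ∥ c8 9d 16.
Inner hash: sum = 177+54+54+54+200+157+22 = 718; mod 256 = 206 → ce.
Outer input = (K'⊕opad) ∥ inner = db 5c 5c 5c ∥ ce.
Outer hash (tag): sum = 219+92+92+92+206 = 701; mod 256 = 189 → bd.

bd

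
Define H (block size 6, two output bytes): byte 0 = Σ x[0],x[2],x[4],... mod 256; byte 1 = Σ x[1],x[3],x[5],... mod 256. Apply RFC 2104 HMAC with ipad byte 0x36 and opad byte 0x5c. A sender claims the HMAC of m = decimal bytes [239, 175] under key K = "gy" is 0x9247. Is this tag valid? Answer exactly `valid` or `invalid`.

invalid

Key "gy" = 67 79 is 2 bytes ≤ B = 6; zero-pad to 6 bytes: K' = 67 79 00 00 00 00.
K' ⊕ ipad = 51 4f 36 36 36 36; K' ⊕ opad = 3b 25 5c 5c 5c 5c.
Inner hash: even-index sum = 428 mod 256 = 172; odd-index sum = 362 mod 256 = 106 → ac 6a.
Outer hash (recomputed tag): even-index sum = 415 mod 256 = 159; odd-index sum = 327 mod 256 = 71 → 9f 47.
Recomputed tag = 9f47; claimed = 9247 → mismatch.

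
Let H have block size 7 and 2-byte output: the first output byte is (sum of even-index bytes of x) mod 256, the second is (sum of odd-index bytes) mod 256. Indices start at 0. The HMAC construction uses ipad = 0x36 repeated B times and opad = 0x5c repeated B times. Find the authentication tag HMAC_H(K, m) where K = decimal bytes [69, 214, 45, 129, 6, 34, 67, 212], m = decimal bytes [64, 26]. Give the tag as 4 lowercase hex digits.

Key decimal bytes [69, 214, 45, 129, 6, 34, 67, 212] = 45 d6 2d 81 06 22 43 d4 is 8 bytes > B = 7, so hash it first: H(key) = bb 4d, then zero-pad to 7 bytes: K' = bb 4d 00 00 00 00 00.
K' ⊕ ipad = 8d 7b 36 36 36 36 36.  K' ⊕ opad = e7 11 5c 5c 5c 5c 5c.
Inner input = (K'⊕ipad) ∥ m = 8d 7b 36 36 36 36 36 ∥ 40 1a.
Inner hash: even-index sum = 329 mod 256 = 73; odd-index sum = 295 mod 256 = 39 → 49 27.
Outer input = (K'⊕opad) ∥ inner = e7 11 5c 5c 5c 5c 5c ∥ 49 27.
Outer hash (tag): even-index sum = 546 mod 256 = 34; odd-index sum = 274 mod 256 = 18 → 22 12.

2212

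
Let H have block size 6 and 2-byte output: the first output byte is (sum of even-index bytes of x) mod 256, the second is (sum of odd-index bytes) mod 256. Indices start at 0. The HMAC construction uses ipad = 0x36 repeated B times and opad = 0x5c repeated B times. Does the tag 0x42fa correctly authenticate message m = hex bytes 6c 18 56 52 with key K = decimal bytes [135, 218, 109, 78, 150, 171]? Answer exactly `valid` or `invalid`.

Key decimal bytes [135, 218, 109, 78, 150, 171] = 87 da 6d 4e 96 ab is exactly B = 6 bytes: K' = 87 da 6d 4e 96 ab.
K' ⊕ ipad = b1 ec 5b 78 a0 9d; K' ⊕ opad = db 86 31 12 ca f7.
Inner hash: even-index sum = 622 mod 256 = 110; odd-index sum = 619 mod 256 = 107 → 6e 6b.
Outer hash (recomputed tag): even-index sum = 580 mod 256 = 68; odd-index sum = 506 mod 256 = 250 → 44 fa.
Recomputed tag = 44fa; claimed = 42fa → mismatch.

invalid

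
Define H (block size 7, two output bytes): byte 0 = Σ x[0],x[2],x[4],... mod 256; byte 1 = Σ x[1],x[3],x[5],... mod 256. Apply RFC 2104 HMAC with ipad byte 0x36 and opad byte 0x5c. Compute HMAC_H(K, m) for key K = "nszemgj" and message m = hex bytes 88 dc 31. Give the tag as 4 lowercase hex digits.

61da

Key "nszemgj" = 6e 73 7a 65 6d 67 6a is exactly B = 7 bytes: K' = 6e 73 7a 65 6d 67 6a.
K' ⊕ ipad = 58 45 4c 53 5b 51 5c.  K' ⊕ opad = 32 2f 26 39 31 3b 36.
Inner input = (K'⊕ipad) ∥ m = 58 45 4c 53 5b 51 5c ∥ 88 dc 31.
Inner hash: even-index sum = 567 mod 256 = 55; odd-index sum = 418 mod 256 = 162 → 37 a2.
Outer input = (K'⊕opad) ∥ inner = 32 2f 26 39 31 3b 36 ∥ 37 a2.
Outer hash (tag): even-index sum = 353 mod 256 = 97; odd-index sum = 218 mod 256 = 218 → 61 da.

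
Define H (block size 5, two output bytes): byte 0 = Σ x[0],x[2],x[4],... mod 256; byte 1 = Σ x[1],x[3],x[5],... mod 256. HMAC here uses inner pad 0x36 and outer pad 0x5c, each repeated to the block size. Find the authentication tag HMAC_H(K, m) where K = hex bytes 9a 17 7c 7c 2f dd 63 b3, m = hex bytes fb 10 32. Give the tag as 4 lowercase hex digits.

24f5

Key hex bytes 9a 17 7c 7c 2f dd 63 b3 is 8 bytes > B = 5, so hash it first: H(key) = a8 23, then zero-pad to 5 bytes: K' = a8 23 00 00 00.
K' ⊕ ipad = 9e 15 36 36 36.  K' ⊕ opad = f4 7f 5c 5c 5c.
Inner input = (K'⊕ipad) ∥ m = 9e 15 36 36 36 ∥ fb 10 32.
Inner hash: even-index sum = 282 mod 256 = 26; odd-index sum = 376 mod 256 = 120 → 1a 78.
Outer input = (K'⊕opad) ∥ inner = f4 7f 5c 5c 5c ∥ 1a 78.
Outer hash (tag): even-index sum = 548 mod 256 = 36; odd-index sum = 245 mod 256 = 245 → 24 f5.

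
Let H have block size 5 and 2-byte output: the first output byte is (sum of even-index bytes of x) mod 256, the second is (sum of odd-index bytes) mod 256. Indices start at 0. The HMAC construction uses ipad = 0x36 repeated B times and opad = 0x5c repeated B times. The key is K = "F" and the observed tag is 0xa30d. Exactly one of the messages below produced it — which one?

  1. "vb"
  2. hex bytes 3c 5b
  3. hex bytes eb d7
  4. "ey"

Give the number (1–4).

Key "F" = 46 is 1 byte ≤ B = 5; zero-pad to 5 bytes: K' = 46 00 00 00 00.
K' ⊕ ipad = 70 36 36 36 36; K' ⊕ opad = 1a 5c 5c 5c 5c.
m1: inner = H(70 36 36 36 36 76 62) = 3e e2; tag = H(1a 5c 5c 5c 5c 3e e2) = b4f6
m2: inner = H(70 36 36 36 36 3c 5b) = 37 a8; tag = H(1a 5c 5c 5c 5c 37 a8) = 7aef
m3: inner = H(70 36 36 36 36 eb d7) = b3 57; tag = H(1a 5c 5c 5c 5c b3 57) = 296b
m4: inner = H(70 36 36 36 36 65 79) = 55 d1; tag = H(1a 5c 5c 5c 5c 55 d1) = a30d ← matches

4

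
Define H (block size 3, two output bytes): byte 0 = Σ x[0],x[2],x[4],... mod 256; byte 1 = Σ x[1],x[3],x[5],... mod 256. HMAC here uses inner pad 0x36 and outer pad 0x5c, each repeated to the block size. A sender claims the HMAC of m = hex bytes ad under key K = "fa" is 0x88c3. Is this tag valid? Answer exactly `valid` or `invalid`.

Key "fa" = 66 61 is 2 bytes ≤ B = 3; zero-pad to 3 bytes: K' = 66 61 00.
K' ⊕ ipad = 50 57 36; K' ⊕ opad = 3a 3d 5c.
Inner hash: even-index sum = 134 mod 256 = 134; odd-index sum = 260 mod 256 = 4 → 86 04.
Outer hash (recomputed tag): even-index sum = 154 mod 256 = 154; odd-index sum = 195 mod 256 = 195 → 9a c3.
Recomputed tag = 9ac3; claimed = 88c3 → mismatch.

invalid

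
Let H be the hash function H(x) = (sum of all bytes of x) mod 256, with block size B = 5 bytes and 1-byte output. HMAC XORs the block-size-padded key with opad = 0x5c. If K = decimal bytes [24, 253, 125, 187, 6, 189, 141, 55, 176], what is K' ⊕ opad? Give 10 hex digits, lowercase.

d85c5c5c5c

Key decimal bytes [24, 253, 125, 187, 6, 189, 141, 55, 176] = 18 fd 7d bb 06 bd 8d 37 b0 is 9 bytes > B = 5, so hash it first: H(key) = 84, then zero-pad to 5 bytes: K' = 84 00 00 00 00.
XOR each byte with 0x5c: 84⊕5c=d8, 00⊕5c=5c, 00⊕5c=5c, 00⊕5c=5c, 00⊕5c=5c.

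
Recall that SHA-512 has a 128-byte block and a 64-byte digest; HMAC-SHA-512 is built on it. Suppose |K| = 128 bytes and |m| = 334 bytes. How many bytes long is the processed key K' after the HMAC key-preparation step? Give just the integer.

128

Key is 128 ≤ 128 bytes, zero-padded: |K'| = 128.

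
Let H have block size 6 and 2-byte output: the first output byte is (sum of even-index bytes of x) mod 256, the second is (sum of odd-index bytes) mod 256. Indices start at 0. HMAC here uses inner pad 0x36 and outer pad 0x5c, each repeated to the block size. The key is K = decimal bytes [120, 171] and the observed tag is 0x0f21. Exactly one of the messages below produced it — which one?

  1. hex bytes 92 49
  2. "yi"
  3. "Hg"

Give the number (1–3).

2

Key decimal bytes [120, 171] = 78 ab is 2 bytes ≤ B = 6; zero-pad to 6 bytes: K' = 78 ab 00 00 00 00.
K' ⊕ ipad = 4e 9d 36 36 36 36; K' ⊕ opad = 24 f7 5c 5c 5c 5c.
m1: inner = H(4e 9d 36 36 36 36 92 49) = 4c 52; tag = H(24 f7 5c 5c 5c 5c 4c 52) = 2801
m2: inner = H(4e 9d 36 36 36 36 79 69) = 33 72; tag = H(24 f7 5c 5c 5c 5c 33 72) = 0f21 ← matches
m3: inner = H(4e 9d 36 36 36 36 48 67) = 02 70; tag = H(24 f7 5c 5c 5c 5c 02 70) = de1f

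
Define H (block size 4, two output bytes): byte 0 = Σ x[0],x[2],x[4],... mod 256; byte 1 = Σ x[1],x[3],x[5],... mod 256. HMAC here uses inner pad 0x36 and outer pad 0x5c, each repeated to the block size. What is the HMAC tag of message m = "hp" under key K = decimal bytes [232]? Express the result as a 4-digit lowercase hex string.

Key decimal bytes [232] = e8 is 1 byte ≤ B = 4; zero-pad to 4 bytes: K' = e8 00 00 00.
K' ⊕ ipad = de 36 36 36.  K' ⊕ opad = b4 5c 5c 5c.
Inner input = (K'⊕ipad) ∥ m = de 36 36 36 ∥ 68 70.
Inner hash: even-index sum = 380 mod 256 = 124; odd-index sum = 220 mod 256 = 220 → 7c dc.
Outer input = (K'⊕opad) ∥ inner = b4 5c 5c 5c ∥ 7c dc.
Outer hash (tag): even-index sum = 396 mod 256 = 140; odd-index sum = 404 mod 256 = 148 → 8c 94.

8c94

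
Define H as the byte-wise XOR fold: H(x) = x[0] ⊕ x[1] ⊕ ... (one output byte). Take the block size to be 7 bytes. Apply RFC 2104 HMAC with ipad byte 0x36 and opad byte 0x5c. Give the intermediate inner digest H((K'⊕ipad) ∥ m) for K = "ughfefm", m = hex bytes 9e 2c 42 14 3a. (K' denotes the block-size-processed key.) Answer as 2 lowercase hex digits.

9a

Key "ughfefm" = 75 67 68 66 65 66 6d is exactly B = 7 bytes: K' = 75 67 68 66 65 66 6d.
K' ⊕ ipad = 43 51 5e 50 53 50 5b.
Inner input = 43 51 5e 50 53 50 5b ∥ 9e 2c 42 14 3a.
Inner hash: XOR 43⊕51⊕5e⊕50⊕53⊕50⊕5b⊕9e⊕2c⊕42⊕14⊕3a = 9a.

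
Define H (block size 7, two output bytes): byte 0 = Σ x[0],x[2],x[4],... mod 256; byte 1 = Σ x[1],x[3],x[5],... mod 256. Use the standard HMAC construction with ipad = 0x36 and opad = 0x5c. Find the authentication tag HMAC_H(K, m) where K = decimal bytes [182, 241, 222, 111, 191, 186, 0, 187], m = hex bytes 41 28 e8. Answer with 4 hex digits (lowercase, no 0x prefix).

9b70

Key decimal bytes [182, 241, 222, 111, 191, 186, 0, 187] = b6 f1 de 6f bf ba 00 bb is 8 bytes > B = 7, so hash it first: H(key) = 53 d5, then zero-pad to 7 bytes: K' = 53 d5 00 00 00 00 00.
K' ⊕ ipad = 65 e3 36 36 36 36 36.  K' ⊕ opad = 0f 89 5c 5c 5c 5c 5c.
Inner input = (K'⊕ipad) ∥ m = 65 e3 36 36 36 36 36 ∥ 41 28 e8.
Inner hash: even-index sum = 303 mod 256 = 47; odd-index sum = 632 mod 256 = 120 → 2f 78.
Outer input = (K'⊕opad) ∥ inner = 0f 89 5c 5c 5c 5c 5c ∥ 2f 78.
Outer hash (tag): even-index sum = 411 mod 256 = 155; odd-index sum = 368 mod 256 = 112 → 9b 70.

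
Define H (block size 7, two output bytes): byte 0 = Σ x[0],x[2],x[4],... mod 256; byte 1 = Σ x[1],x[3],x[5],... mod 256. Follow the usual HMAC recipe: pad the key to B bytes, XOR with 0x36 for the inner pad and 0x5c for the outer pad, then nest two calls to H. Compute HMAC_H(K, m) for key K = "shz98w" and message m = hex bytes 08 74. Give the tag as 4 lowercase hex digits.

Key "shz98w" = 73 68 7a 39 38 77 is 6 bytes ≤ B = 7; zero-pad to 7 bytes: K' = 73 68 7a 39 38 77 00.
K' ⊕ ipad = 45 5e 4c 0f 0e 41 36.  K' ⊕ opad = 2f 34 26 65 64 2b 5c.
Inner input = (K'⊕ipad) ∥ m = 45 5e 4c 0f 0e 41 36 ∥ 08 74.
Inner hash: even-index sum = 329 mod 256 = 73; odd-index sum = 182 mod 256 = 182 → 49 b6.
Outer input = (K'⊕opad) ∥ inner = 2f 34 26 65 64 2b 5c ∥ 49 b6.
Outer hash (tag): even-index sum = 459 mod 256 = 203; odd-index sum = 269 mod 256 = 13 → cb 0d.

cb0d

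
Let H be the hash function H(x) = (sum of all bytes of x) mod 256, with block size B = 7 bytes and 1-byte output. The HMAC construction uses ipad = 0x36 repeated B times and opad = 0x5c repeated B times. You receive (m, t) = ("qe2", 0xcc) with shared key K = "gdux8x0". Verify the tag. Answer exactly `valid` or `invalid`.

invalid

Key "gdux8x0" = 67 64 75 78 38 78 30 is exactly B = 7 bytes: K' = 67 64 75 78 38 78 30.
K' ⊕ ipad = 51 52 43 4e 0e 4e 06; K' ⊕ opad = 3b 38 29 24 64 24 6c.
Inner hash: sum = 81+82+67+78+14+78+6+113+101+50 = 670; mod 256 = 158 → 9e.
Outer hash (recomputed tag): sum = 59+56+41+36+100+36+108+158 = 594; mod 256 = 82 → 52.
Recomputed tag = 52; claimed = cc → mismatch.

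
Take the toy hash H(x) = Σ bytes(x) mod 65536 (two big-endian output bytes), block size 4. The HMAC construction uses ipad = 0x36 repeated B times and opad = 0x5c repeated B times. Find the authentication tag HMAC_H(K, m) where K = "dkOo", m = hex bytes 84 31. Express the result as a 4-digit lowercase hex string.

Key "dkOo" = 64 6b 4f 6f is exactly B = 4 bytes: K' = 64 6b 4f 6f.
K' ⊕ ipad = 52 5d 79 59.  K' ⊕ opad = 38 37 13 33.
Inner input = (K'⊕ipad) ∥ m = 52 5d 79 59 ∥ 84 31.
Inner hash: sum = 82+93+121+89+132+49 = 566 → 02 36.
Outer input = (K'⊕opad) ∥ inner = 38 37 13 33 ∥ 02 36.
Outer hash (tag): sum = 56+55+19+51+2+54 = 237 → 00 ed.

00ed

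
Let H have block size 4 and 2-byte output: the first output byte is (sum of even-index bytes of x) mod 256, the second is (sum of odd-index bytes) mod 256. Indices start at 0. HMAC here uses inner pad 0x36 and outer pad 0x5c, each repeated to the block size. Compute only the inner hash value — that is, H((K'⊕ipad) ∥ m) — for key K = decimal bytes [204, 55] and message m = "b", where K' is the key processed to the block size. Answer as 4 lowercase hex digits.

9237

Key decimal bytes [204, 55] = cc 37 is 2 bytes ≤ B = 4; zero-pad to 4 bytes: K' = cc 37 00 00.
K' ⊕ ipad = fa 01 36 36.
Inner input = fa 01 36 36 ∥ 62.
Inner hash: even-index sum = 402 mod 256 = 146; odd-index sum = 55 mod 256 = 55 → 92 37.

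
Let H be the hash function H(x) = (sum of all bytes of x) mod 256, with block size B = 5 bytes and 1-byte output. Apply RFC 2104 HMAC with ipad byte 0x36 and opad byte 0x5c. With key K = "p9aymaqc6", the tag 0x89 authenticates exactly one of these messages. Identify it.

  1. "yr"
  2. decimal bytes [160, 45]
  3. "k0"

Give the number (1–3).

2

Key "p9aymaqc6" = 70 39 61 79 6d 61 71 63 36 is 9 bytes > B = 5, so hash it first: H(key) = 5b, then zero-pad to 5 bytes: K' = 5b 00 00 00 00.
K' ⊕ ipad = 6d 36 36 36 36; K' ⊕ opad = 07 5c 5c 5c 5c.
m1: inner = H(6d 36 36 36 36 79 72) = 30; tag = H(07 5c 5c 5c 5c 30) = a7
m2: inner = H(6d 36 36 36 36 a0 2d) = 12; tag = H(07 5c 5c 5c 5c 12) = 89 ← matches
m3: inner = H(6d 36 36 36 36 6b 30) = e0; tag = H(07 5c 5c 5c 5c e0) = 57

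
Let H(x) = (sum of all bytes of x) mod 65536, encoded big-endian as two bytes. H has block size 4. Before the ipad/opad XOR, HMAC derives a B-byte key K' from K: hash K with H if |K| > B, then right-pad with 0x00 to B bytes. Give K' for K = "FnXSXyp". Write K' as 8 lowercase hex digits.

|K| = 7 > B = 4, so first hash the key.
H(K): sum = 70+110+88+83+88+121+112 = 672 → 02 a0.
Zero-pad H(K) = 02 a0 to 4 bytes: K' = 02 a0 00 00.

02a00000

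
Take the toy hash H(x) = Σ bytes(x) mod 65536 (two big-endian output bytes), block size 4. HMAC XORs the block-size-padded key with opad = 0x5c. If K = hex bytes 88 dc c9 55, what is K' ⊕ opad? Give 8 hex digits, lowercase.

Key hex bytes 88 dc c9 55 is exactly B = 4 bytes: K' = 88 dc c9 55.
XOR each byte with 0x5c: 88⊕5c=d4, dc⊕5c=80, c9⊕5c=95, 55⊕5c=09.

d4809509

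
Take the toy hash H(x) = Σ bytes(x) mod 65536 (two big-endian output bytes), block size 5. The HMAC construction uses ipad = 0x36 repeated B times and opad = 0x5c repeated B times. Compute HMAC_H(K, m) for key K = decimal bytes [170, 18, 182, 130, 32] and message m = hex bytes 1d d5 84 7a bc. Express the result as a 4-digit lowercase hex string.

0442

Key decimal bytes [170, 18, 182, 130, 32] = aa 12 b6 82 20 is exactly B = 5 bytes: K' = aa 12 b6 82 20.
K' ⊕ ipad = 9c 24 80 b4 16.  K' ⊕ opad = f6 4e ea de 7c.
Inner input = (K'⊕ipad) ∥ m = 9c 24 80 b4 16 ∥ 1d d5 84 7a bc.
Inner hash: sum = 156+36+128+180+22+29+213+132+122+188 = 1206 → 04 b6.
Outer input = (K'⊕opad) ∥ inner = f6 4e ea de 7c ∥ 04 b6.
Outer hash (tag): sum = 246+78+234+222+124+4+182 = 1090 → 04 42.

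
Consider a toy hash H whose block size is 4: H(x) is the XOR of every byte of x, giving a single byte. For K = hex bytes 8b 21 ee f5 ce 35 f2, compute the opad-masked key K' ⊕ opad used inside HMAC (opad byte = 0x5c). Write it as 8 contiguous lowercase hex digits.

Key hex bytes 8b 21 ee f5 ce 35 f2 is 7 bytes > B = 4, so hash it first: H(key) = b8, then zero-pad to 4 bytes: K' = b8 00 00 00.
XOR each byte with 0x5c: b8⊕5c=e4, 00⊕5c=5c, 00⊕5c=5c, 00⊕5c=5c.

e45c5c5c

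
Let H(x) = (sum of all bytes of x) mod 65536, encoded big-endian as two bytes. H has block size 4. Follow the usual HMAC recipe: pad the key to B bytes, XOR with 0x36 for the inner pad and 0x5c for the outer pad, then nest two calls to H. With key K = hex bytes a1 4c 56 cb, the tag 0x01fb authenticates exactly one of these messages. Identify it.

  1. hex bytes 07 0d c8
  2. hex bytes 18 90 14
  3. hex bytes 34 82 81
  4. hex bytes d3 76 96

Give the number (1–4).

Key hex bytes a1 4c 56 cb is exactly B = 4 bytes: K' = a1 4c 56 cb.
K' ⊕ ipad = 97 7a 60 fd; K' ⊕ opad = fd 10 0a 97.
m1: inner = H(97 7a 60 fd 07 0d c8) = 03 4a; tag = H(fd 10 0a 97 03 4a) = 01fb ← matches
m2: inner = H(97 7a 60 fd 18 90 14) = 03 2a; tag = H(fd 10 0a 97 03 2a) = 01db
m3: inner = H(97 7a 60 fd 34 82 81) = 03 a5; tag = H(fd 10 0a 97 03 a5) = 0256
m4: inner = H(97 7a 60 fd d3 76 96) = 04 4d; tag = H(fd 10 0a 97 04 4d) = 01ff

1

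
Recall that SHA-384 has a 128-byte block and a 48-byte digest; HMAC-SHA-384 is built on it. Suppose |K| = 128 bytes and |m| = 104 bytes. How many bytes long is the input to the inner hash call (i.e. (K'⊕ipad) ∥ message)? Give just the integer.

232

Key is 128 ≤ 128 bytes, zero-padded: |K'| = 128.
Inner input = (K'⊕ipad) ∥ m → 128 + 104 = 232 bytes.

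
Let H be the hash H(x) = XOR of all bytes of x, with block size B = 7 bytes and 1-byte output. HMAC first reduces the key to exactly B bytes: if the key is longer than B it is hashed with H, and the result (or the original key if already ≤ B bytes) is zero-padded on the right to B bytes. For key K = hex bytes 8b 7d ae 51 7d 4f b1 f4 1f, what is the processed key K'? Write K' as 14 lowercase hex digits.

|K| = 9 > B = 7, so first hash the key.
H(K): XOR 8b⊕7d⊕ae⊕51⊕7d⊕4f⊕b1⊕f4⊕1f = 61.
Zero-pad H(K) = 61 to 7 bytes: K' = 61 00 00 00 00 00 00.

61000000000000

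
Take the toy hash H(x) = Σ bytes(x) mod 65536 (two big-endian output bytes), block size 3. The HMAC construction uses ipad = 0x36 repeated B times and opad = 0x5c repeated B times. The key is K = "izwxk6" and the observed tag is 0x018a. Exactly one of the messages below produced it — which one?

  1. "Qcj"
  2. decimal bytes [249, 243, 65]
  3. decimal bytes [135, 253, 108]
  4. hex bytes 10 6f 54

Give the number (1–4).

3

Key "izwxk6" = 69 7a 77 78 6b 36 is 6 bytes > B = 3, so hash it first: H(key) = 02 73, then zero-pad to 3 bytes: K' = 02 73 00.
K' ⊕ ipad = 34 45 36; K' ⊕ opad = 5e 2f 5c.
m1: inner = H(34 45 36 51 63 6a) = 01 cd; tag = H(5e 2f 5c 01 cd) = 01b7
m2: inner = H(34 45 36 f9 f3 41) = 02 dc; tag = H(5e 2f 5c 02 dc) = 01c7
m3: inner = H(34 45 36 87 fd 6c) = 02 9f; tag = H(5e 2f 5c 02 9f) = 018a ← matches
m4: inner = H(34 45 36 10 6f 54) = 01 82; tag = H(5e 2f 5c 01 82) = 016c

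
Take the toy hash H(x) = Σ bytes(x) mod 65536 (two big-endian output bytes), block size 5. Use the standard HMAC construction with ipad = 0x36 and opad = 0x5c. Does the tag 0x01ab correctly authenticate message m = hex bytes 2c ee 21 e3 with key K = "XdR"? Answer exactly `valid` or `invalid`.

invalid

Key "XdR" = 58 64 52 is 3 bytes ≤ B = 5; zero-pad to 5 bytes: K' = 58 64 52 00 00.
K' ⊕ ipad = 6e 52 64 36 36; K' ⊕ opad = 04 38 0e 5c 5c.
Inner hash: sum = 110+82+100+54+54+44+238+33+227 = 942 → 03 ae.
Outer hash (recomputed tag): sum = 4+56+14+92+92+3+174 = 435 → 01 b3.
Recomputed tag = 01b3; claimed = 01ab → mismatch.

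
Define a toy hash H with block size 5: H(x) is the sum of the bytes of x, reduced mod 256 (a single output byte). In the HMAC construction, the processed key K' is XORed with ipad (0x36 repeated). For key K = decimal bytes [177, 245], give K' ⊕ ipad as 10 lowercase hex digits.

87c3363636

Key decimal bytes [177, 245] = b1 f5 is 2 bytes ≤ B = 5; zero-pad to 5 bytes: K' = b1 f5 00 00 00.
XOR each byte with 0x36: b1⊕36=87, f5⊕36=c3, 00⊕36=36, 00⊕36=36, 00⊕36=36.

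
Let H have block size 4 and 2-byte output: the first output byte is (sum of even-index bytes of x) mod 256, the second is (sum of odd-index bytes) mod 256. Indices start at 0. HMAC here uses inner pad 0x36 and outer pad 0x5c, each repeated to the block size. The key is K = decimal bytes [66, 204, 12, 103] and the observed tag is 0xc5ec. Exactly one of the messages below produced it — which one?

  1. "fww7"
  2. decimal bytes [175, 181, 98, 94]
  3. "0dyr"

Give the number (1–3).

Key decimal bytes [66, 204, 12, 103] = 42 cc 0c 67 is exactly B = 4 bytes: K' = 42 cc 0c 67.
K' ⊕ ipad = 74 fa 3a 51; K' ⊕ opad = 1e 90 50 3b.
m1: inner = H(74 fa 3a 51 66 77 77 37) = 8b f9; tag = H(1e 90 50 3b 8b f9) = f9c4
m2: inner = H(74 fa 3a 51 af b5 62 5e) = bf 5e; tag = H(1e 90 50 3b bf 5e) = 2d29
m3: inner = H(74 fa 3a 51 30 64 79 72) = 57 21; tag = H(1e 90 50 3b 57 21) = c5ec ← matches

3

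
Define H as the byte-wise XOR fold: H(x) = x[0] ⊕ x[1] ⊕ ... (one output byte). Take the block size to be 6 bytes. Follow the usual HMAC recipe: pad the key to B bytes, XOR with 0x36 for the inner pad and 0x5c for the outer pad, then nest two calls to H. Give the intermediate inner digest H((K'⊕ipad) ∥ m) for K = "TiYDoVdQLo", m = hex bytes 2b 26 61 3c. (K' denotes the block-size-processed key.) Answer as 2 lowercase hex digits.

Key "TiYDoVdQLo" = 54 69 59 44 6f 56 64 51 4c 6f is 10 bytes > B = 6, so hash it first: H(key) = 0f, then zero-pad to 6 bytes: K' = 0f 00 00 00 00 00.
K' ⊕ ipad = 39 36 36 36 36 36.
Inner input = 39 36 36 36 36 36 ∥ 2b 26 61 3c.
Inner hash: XOR 39⊕36⊕36⊕36⊕36⊕36⊕2b⊕26⊕61⊕3c = 5f.

5f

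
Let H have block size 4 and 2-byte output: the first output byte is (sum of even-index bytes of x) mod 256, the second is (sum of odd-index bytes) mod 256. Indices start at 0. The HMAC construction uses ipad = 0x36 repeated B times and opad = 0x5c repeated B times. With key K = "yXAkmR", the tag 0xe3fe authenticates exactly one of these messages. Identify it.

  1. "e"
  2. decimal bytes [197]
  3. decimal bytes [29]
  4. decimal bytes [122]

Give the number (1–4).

2

Key "yXAkmR" = 79 58 41 6b 6d 52 is 6 bytes > B = 4, so hash it first: H(key) = 27 15, then zero-pad to 4 bytes: K' = 27 15 00 00.
K' ⊕ ipad = 11 23 36 36; K' ⊕ opad = 7b 49 5c 5c.
m1: inner = H(11 23 36 36 65) = ac 59; tag = H(7b 49 5c 5c ac 59) = 83fe
m2: inner = H(11 23 36 36 c5) = 0c 59; tag = H(7b 49 5c 5c 0c 59) = e3fe ← matches
m3: inner = H(11 23 36 36 1d) = 64 59; tag = H(7b 49 5c 5c 64 59) = 3bfe
m4: inner = H(11 23 36 36 7a) = c1 59; tag = H(7b 49 5c 5c c1 59) = 98fe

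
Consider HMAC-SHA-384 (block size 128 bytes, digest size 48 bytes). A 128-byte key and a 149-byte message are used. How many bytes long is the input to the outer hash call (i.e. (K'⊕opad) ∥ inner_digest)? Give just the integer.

Key is 128 ≤ 128 bytes, zero-padded: |K'| = 128.
Outer input = (K'⊕opad) ∥ H(inner) → 128 + 48 = 176 bytes.

176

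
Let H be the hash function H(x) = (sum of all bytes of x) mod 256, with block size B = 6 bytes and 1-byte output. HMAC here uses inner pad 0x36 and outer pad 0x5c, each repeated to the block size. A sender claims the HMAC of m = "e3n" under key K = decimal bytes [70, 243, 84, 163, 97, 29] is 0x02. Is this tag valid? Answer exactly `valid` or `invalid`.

valid

Key decimal bytes [70, 243, 84, 163, 97, 29] = 46 f3 54 a3 61 1d is exactly B = 6 bytes: K' = 46 f3 54 a3 61 1d.
K' ⊕ ipad = 70 c5 62 95 57 2b; K' ⊕ opad = 1a af 08 ff 3d 41.
Inner hash: sum = 112+197+98+149+87+43+101+51+110 = 948; mod 256 = 180 → b4.
Outer hash (recomputed tag): sum = 26+175+8+255+61+65+180 = 770; mod 256 = 2 → 02.
Recomputed tag = 02; claimed = 02 → match.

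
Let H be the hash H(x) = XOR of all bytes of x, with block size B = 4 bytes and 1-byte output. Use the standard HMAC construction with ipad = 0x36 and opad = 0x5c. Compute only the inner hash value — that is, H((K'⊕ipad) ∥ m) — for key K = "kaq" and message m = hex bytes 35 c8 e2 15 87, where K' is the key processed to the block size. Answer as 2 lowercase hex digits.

f6

Key "kaq" = 6b 61 71 is 3 bytes ≤ B = 4; zero-pad to 4 bytes: K' = 6b 61 71 00.
K' ⊕ ipad = 5d 57 47 36.
Inner input = 5d 57 47 36 ∥ 35 c8 e2 15 87.
Inner hash: XOR 5d⊕57⊕47⊕36⊕35⊕c8⊕e2⊕15⊕87 = f6.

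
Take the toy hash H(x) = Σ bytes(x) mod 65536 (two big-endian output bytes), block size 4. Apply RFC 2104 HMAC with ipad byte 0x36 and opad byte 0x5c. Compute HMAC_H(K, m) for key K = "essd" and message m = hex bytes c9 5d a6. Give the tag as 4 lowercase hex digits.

Key "essd" = 65 73 73 64 is exactly B = 4 bytes: K' = 65 73 73 64.
K' ⊕ ipad = 53 45 45 52.  K' ⊕ opad = 39 2f 2f 38.
Inner input = (K'⊕ipad) ∥ m = 53 45 45 52 ∥ c9 5d a6.
Inner hash: sum = 83+69+69+82+201+93+166 = 763 → 02 fb.
Outer input = (K'⊕opad) ∥ inner = 39 2f 2f 38 ∥ 02 fb.
Outer hash (tag): sum = 57+47+47+56+2+251 = 460 → 01 cc.

01cc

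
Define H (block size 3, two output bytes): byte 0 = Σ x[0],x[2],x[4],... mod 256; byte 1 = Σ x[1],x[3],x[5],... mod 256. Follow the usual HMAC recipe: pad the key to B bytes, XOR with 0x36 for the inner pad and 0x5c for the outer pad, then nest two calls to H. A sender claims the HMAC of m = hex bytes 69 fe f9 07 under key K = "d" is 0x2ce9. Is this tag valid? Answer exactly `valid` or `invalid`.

Key "d" = 64 is 1 byte ≤ B = 3; zero-pad to 3 bytes: K' = 64 00 00.
K' ⊕ ipad = 52 36 36; K' ⊕ opad = 38 5c 5c.
Inner hash: even-index sum = 397 mod 256 = 141; odd-index sum = 408 mod 256 = 152 → 8d 98.
Outer hash (recomputed tag): even-index sum = 300 mod 256 = 44; odd-index sum = 233 mod 256 = 233 → 2c e9.
Recomputed tag = 2ce9; claimed = 2ce9 → match.

valid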